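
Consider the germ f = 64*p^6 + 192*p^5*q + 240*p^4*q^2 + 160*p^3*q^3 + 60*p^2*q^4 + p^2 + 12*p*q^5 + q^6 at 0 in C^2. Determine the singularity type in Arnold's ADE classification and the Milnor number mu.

The Hessian of f at 0 has rank 1. Corank 1: A-series; mu = 5 gives A_5.

Type A5, Milnor number mu = 5.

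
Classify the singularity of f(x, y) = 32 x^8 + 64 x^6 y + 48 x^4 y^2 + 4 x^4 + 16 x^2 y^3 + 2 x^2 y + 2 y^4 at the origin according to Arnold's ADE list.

D_5

The Hessian of f at 0 has rank 0. Corank 2; j^3 = 2*x^2*y has shape L^2 M (L != M), so D-series; mu = 5 gives D_5.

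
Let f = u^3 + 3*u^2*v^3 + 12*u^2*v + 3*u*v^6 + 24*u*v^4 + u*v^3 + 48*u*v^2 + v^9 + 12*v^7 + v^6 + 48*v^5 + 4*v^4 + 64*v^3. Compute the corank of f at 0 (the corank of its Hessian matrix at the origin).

2

Hessian at 0 has rank 0.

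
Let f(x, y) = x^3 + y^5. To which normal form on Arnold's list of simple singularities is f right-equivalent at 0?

E_{8}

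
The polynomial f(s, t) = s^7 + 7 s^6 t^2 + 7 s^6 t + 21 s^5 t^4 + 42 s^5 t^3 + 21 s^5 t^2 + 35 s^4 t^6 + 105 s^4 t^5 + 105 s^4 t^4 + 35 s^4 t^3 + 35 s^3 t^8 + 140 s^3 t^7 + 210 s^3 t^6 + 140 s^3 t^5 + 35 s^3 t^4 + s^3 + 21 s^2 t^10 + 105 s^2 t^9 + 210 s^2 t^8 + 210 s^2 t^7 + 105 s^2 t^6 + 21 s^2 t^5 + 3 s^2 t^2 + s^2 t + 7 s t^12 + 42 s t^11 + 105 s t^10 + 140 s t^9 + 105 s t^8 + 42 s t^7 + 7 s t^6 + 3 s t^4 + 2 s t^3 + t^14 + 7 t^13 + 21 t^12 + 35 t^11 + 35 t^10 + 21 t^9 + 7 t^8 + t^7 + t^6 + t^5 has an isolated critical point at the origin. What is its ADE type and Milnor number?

Type D_8, Milnor number mu = 8.

The Hessian of f at 0 has rank 0. Corank 2; j^3 = s^2*(s + t) has shape L^2 M (L != M), so D-series; mu = 8 gives D_8.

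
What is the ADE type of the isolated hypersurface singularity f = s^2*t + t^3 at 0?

The Hessian of f at 0 has rank 0. Corank 2; j^3 = t*(s^2 + t^2) splits into three distinct lines over C (the quadratic factor has nonzero discriminant), so D_4.

D_{4}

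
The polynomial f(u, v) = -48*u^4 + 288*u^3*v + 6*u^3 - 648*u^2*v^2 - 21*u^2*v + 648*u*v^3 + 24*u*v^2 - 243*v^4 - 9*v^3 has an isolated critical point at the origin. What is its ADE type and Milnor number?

Type D5, Milnor number mu = 5.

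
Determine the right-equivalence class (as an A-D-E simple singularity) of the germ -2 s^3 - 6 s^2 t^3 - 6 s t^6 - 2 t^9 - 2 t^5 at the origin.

E_{8}

The Hessian of f at 0 has rank 0. Corank 2; j^3 = -2*s^3 is a perfect cube, so E-series; the 5-jet and mu = 8 give E_8.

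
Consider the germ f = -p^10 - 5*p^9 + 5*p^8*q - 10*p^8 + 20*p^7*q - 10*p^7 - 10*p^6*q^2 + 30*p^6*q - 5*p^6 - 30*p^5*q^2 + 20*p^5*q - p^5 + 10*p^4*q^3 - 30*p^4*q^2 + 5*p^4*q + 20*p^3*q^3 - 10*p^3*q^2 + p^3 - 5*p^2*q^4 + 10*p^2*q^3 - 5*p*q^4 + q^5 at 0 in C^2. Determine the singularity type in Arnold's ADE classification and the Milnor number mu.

Type E8, Milnor number mu = 8.

The Hessian of f at 0 has rank 0. Corank 2; j^3 = p^3 is a perfect cube, so E-series; the 5-jet and mu = 8 give E_8.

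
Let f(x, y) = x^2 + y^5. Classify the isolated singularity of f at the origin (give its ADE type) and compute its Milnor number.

Type A_{4}, Milnor number mu = 4.

The Hessian of f at 0 has rank 1. Corank 1: A-series; mu = 4 gives A_4.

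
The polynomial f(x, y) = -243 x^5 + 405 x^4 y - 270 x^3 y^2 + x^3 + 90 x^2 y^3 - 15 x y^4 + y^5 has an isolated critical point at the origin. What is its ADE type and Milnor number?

The Hessian of f at 0 is [[0, 0], [0, 0]] with rank 0, so corank 2. A Groebner basis of the Jacobian ideal J(f) in C{x,y} is {y^5, x*y^3 - y^4/12, x^2}; counting standard monomials gives mu = 8. Corank 2; j^3 = x^3 is a perfect cube, so E-series; the 5-jet and mu = 8 give E_8.

Type E_{8}, Milnor number mu = 8.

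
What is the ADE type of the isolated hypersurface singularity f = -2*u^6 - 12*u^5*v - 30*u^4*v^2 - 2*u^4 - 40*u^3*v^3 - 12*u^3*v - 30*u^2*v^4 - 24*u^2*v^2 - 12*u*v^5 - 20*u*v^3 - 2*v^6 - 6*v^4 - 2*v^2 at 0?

A_{3}

The Hessian of f at 0 has rank 1. Corank 1: A-series; mu = 3 gives A_3.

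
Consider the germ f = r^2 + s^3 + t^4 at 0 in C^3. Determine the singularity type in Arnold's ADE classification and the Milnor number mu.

The Hessian of f at 0 is [[0, 0, 0], [0, 0, 0], [0, 0, 2]] with rank 1, so corank 2. A Groebner basis of the Jacobian ideal J(f) in C{s,t,r} is {t^3, s^2, r}; counting standard monomials gives mu = 6. Corank 2; j^3 = s^3 is a perfect cube, so E-series; the 4-jet and mu = 6 give E_6.

Type E6, Milnor number mu = 6.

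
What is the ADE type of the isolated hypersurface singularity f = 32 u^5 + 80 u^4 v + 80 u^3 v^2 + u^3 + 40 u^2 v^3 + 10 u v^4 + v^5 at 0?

E_8

The Hessian of f at 0 is [[0, 0], [0, 0]] with rank 0, so corank 2. A Groebner basis of the Jacobian ideal J(f) in C{u,v} is {v^5, u*v^3 + v^4/8, u^2}; counting standard monomials gives mu = 8. Corank 2; j^3 = u^3 is a perfect cube, so E-series; the 5-jet and mu = 8 give E_8.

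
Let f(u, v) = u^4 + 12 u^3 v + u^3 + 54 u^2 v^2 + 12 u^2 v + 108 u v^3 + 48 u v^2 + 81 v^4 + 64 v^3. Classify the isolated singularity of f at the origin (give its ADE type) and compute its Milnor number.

Type E_{6}, Milnor number mu = 6.

The Hessian of f at 0 has rank 0. Corank 2; j^3 = (u + 4*v)^3 is a perfect cube, so E-series; the 4-jet and mu = 6 give E_6.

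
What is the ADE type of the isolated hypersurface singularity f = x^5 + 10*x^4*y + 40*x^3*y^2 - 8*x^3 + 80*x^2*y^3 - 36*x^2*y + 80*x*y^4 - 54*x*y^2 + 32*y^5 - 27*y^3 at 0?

The Hessian of f at 0 is [[0, 0], [0, 0]] with rank 0, so corank 2. A Groebner basis of the Jacobian ideal J(f) in C{x,y} is {y^5, x*y^3 + 13*y^4/8, x^2 + 3*x*y + 9*y^2/4}; counting standard monomials gives mu = 8. Corank 2; j^3 = -(2*x + 3*y)^3 is a perfect cube, so E-series; the 5-jet and mu = 8 give E_8.

E_{8}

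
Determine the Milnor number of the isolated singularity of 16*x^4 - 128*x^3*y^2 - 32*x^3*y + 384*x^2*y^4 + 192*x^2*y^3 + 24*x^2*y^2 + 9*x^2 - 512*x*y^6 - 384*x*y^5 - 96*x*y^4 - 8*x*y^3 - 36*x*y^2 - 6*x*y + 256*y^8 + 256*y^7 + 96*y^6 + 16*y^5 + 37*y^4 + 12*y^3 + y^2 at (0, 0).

3

The Hessian of f at 0 is [[18, -6], [-6, 2]] with rank 1, so corank 1. A Groebner basis of the Jacobian ideal J(f) in C{x,y} is {x^2 - x/18 + y/54, x*y - x/6 + y/18, -x/2 + y^2 + y/6}; counting standard monomials gives mu = 3. Corank 1: A-series; mu = 3 gives A_3.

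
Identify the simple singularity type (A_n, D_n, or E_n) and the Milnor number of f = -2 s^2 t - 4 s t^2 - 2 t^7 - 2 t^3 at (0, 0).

The Hessian of f at 0 has rank 0. Corank 2; j^3 = -2*t*(s + t)^2 has shape L^2 M (L != M), so D-series; mu = 8 gives D_8.

Type D_8, Milnor number mu = 8.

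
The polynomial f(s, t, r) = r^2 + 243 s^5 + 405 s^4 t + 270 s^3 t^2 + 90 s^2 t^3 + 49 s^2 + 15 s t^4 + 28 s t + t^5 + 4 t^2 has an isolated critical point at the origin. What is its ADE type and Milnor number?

Type A_{4}, Milnor number mu = 4.

The Hessian of f at 0 has rank 2. Corank 1: A-series; mu = 4 gives A_4.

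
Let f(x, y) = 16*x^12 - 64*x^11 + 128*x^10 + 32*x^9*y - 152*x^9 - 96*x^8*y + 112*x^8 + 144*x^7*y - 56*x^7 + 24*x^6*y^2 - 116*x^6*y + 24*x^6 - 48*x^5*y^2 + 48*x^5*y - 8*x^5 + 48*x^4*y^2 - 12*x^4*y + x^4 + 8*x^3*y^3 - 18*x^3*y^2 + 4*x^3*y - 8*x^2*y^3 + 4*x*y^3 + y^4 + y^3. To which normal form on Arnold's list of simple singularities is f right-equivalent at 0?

The Hessian of f at 0 has rank 0. Corank 2; j^3 = y^3 is a perfect cube, so E-series; the 4-jet and mu = 6 give E_6.

E_{6}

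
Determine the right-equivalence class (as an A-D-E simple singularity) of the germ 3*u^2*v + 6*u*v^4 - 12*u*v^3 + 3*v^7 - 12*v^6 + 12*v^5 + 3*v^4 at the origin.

D5

The Hessian of f at 0 is [[0, 0], [0, 0]] with rank 0, so corank 2. A Groebner basis of the Jacobian ideal J(f) in C{u,v} is {u*v^2, -u*v/2 + v^3, u^2 + 2*u*v}; counting standard monomials gives mu = 5. Corank 2; j^3 = 3*u^2*v has shape L^2 M (L != M), so D-series; mu = 5 gives D_5.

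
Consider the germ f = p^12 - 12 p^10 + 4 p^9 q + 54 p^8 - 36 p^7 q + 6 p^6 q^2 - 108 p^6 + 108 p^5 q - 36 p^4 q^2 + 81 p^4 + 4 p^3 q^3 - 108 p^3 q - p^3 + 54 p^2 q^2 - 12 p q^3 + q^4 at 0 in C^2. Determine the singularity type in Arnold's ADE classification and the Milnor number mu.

The Hessian of f at 0 has rank 0. Corank 2; j^3 = -p^3 is a perfect cube, so E-series; the 4-jet and mu = 6 give E_6.

Type E_6, Milnor number mu = 6.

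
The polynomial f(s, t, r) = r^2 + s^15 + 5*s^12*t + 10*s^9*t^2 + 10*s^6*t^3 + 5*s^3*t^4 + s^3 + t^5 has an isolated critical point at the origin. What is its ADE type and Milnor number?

Type E8, Milnor number mu = 8.

The Hessian of f at 0 is [[0, 0, 0], [0, 0, 0], [0, 0, 2]] with rank 1, so corank 2. A Groebner basis of the Jacobian ideal J(f) in C{s,t,r} is {t^4, s^2, r}; counting standard monomials gives mu = 8. Corank 2; j^3 = s^3 is a perfect cube, so E-series; the 5-jet and mu = 8 give E_8.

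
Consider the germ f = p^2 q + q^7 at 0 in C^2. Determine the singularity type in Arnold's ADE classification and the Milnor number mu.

Type D8, Milnor number mu = 8.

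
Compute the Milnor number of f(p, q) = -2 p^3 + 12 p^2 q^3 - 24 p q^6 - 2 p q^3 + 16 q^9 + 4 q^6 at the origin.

7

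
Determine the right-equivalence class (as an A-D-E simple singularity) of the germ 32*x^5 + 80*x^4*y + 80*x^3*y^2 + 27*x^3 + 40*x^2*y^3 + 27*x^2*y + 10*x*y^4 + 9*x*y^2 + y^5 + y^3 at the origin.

The Hessian of f at 0 has rank 0. Corank 2; j^3 = (3*x + y)^3 is a perfect cube, so E-series; the 5-jet and mu = 8 give E_8.

E_{8}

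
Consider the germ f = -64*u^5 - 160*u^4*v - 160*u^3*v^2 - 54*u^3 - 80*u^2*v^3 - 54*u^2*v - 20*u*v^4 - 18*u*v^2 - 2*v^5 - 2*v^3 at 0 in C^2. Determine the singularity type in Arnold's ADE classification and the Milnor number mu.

Type E_8, Milnor number mu = 8.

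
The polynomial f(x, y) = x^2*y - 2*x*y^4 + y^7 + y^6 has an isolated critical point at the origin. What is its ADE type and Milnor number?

Type D_{7}, Milnor number mu = 7.

The Hessian of f at 0 is [[0, 0], [0, 0]] with rank 0, so corank 2. A Groebner basis of the Jacobian ideal J(f) in C{x,y} is {-x*y + y^4, x^3, x^2*y, x^2/6 + x*y^2}; counting standard monomials gives mu = 7. Corank 2; j^3 = x^2*y has shape L^2 M (L != M), so D-series; mu = 7 gives D_7.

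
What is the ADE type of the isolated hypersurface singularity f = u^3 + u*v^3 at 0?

The Hessian of f at 0 is [[0, 0], [0, 0]] with rank 0, so corank 2. A Groebner basis of the Jacobian ideal J(f) in C{u,v} is {u^3, u*v^2, 3*u^2 + v^3}; counting standard monomials gives mu = 7. Corank 2; j^3 = u^3 is a perfect cube, so E-series; the 4-jet and mu = 7 give E_7.

E_7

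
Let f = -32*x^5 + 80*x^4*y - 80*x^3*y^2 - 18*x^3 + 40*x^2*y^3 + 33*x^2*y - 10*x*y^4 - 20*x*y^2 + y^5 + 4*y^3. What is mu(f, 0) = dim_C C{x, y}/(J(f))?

6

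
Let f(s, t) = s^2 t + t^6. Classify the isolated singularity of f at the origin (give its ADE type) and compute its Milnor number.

The Hessian of f at 0 is [[0, 0], [0, 0]] with rank 0, so corank 2. A Groebner basis of the Jacobian ideal J(f) in C{s,t} is {s^2/6 + t^5, s^3, s*t}; counting standard monomials gives mu = 7. Corank 2; j^3 = s^2*t has shape L^2 M (L != M), so D-series; mu = 7 gives D_7.

Type D7, Milnor number mu = 7.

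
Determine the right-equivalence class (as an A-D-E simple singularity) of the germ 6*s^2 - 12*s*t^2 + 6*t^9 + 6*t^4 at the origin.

The Hessian of f at 0 is [[12, 0], [0, 0]] with rank 1, so corank 1. A Groebner basis of the Jacobian ideal J(f) in C{s,t} is {s^4, -s + t^2}; counting standard monomials gives mu = 8. Corank 1: A-series; mu = 8 gives A_8.

A8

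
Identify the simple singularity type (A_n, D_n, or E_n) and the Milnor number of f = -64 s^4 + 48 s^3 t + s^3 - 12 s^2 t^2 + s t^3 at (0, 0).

Type E7, Milnor number mu = 7.

The Hessian of f at 0 has rank 0. Corank 2; j^3 = s^3 is a perfect cube, so E-series; the 4-jet and mu = 7 give E_7.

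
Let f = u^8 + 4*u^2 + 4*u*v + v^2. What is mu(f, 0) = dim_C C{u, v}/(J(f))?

7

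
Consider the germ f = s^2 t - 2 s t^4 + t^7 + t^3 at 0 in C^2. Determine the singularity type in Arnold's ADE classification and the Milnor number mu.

The Hessian of f at 0 is [[0, 0], [0, 0]] with rank 0, so corank 2. A Groebner basis of the Jacobian ideal J(f) in C{s,t} is {t^3, s^2 + 3*t^2, s*t}; counting standard monomials gives mu = 4. Corank 2; j^3 = t*(s^2 + t^2) splits into three distinct lines over C (the quadratic factor has nonzero discriminant), so D_4.

Type D4, Milnor number mu = 4.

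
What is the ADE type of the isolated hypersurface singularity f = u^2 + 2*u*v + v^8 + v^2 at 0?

The Hessian of f at 0 has rank 1. Corank 1: A-series; mu = 7 gives A_7.

A_7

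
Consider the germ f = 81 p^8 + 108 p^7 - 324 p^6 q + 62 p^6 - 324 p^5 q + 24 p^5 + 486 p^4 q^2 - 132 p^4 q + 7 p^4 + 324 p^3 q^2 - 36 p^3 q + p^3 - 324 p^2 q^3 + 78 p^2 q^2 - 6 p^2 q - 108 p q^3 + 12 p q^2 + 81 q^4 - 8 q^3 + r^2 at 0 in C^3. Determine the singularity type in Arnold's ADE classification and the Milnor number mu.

Type E_{6}, Milnor number mu = 6.

The Hessian of f at 0 is [[0, 0, 0], [0, 0, 0], [0, 0, 2]] with rank 1, so corank 2. A Groebner basis of the Jacobian ideal J(f) in C{p,q,r} is {p^3 + 9*p^2/4 - 9*p*q + 9*q^2, p^2*q + p^2 - 4*p*q + 4*q^2, 7*p^2/16 + p*q^2 - 7*p*q/4 + 7*q^2/4, 3*p^2/16 - 3*p*q/4 + q^3 + 3*q^2/4, r}; counting standard monomials gives mu = 6. Corank 2; j^3 = (p - 2*q)^3 is a perfect cube, so E-series; the 4-jet and mu = 6 give E_6.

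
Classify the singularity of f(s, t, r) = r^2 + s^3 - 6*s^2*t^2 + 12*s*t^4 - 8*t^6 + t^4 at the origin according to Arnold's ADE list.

E_{6}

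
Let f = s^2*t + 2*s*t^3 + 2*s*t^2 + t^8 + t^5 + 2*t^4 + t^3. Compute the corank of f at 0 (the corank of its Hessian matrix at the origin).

2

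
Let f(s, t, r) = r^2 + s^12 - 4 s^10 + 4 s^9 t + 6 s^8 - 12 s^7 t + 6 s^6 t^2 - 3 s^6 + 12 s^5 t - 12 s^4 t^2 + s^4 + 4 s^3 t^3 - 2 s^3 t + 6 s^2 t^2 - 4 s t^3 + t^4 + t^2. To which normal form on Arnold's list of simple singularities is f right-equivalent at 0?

A_3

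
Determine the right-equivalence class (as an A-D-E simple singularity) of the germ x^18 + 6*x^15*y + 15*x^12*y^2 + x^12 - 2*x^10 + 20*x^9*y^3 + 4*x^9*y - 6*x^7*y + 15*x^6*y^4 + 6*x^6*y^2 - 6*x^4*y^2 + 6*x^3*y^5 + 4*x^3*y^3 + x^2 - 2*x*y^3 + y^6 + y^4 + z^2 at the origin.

The Hessian of f at 0 is [[2, 0, 0], [0, 0, 0], [0, 0, 2]] with rank 2, so corank 1. A Groebner basis of the Jacobian ideal J(f) in C{x,y,z} is {y^3, x, z}; counting standard monomials gives mu = 3. Corank 1: A-series; mu = 3 gives A_3.

A3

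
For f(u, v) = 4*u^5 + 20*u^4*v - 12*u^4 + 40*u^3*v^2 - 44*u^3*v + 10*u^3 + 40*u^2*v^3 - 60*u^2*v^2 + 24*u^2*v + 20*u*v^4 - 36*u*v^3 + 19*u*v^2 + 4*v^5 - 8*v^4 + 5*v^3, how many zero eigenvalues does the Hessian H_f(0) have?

2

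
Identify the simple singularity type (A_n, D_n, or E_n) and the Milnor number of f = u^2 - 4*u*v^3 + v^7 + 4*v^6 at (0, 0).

The Hessian of f at 0 has rank 1. Corank 1: A-series; mu = 6 gives A_6.

Type A_6, Milnor number mu = 6.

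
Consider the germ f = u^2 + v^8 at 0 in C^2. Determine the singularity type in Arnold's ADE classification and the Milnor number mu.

The Hessian of f at 0 has rank 1. Corank 1: A-series; mu = 7 gives A_7.

Type A_7, Milnor number mu = 7.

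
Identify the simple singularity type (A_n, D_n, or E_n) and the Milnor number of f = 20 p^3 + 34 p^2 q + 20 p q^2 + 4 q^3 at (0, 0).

Type D4, Milnor number mu = 4.

The Hessian of f at 0 is [[0, 0], [0, 0]] with rank 0, so corank 2. A Groebner basis of the Jacobian ideal J(f) in C{p,q} is {q^3, p^2 - 2*q^2/11, p*q + 5*q^2/11}; counting standard monomials gives mu = 4. Corank 2; j^3 = 2*(2*p + q)*(5*p^2 + 6*p*q + 2*q^2) splits into three distinct lines over C (the quadratic factor has nonzero discriminant), so D_4.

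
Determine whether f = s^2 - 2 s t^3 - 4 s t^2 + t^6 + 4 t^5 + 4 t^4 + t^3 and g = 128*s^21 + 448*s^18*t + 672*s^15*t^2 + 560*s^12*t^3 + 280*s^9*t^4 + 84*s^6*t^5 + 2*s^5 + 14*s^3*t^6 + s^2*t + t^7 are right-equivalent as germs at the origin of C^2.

No.

The Hessian of f at 0 has rank 1. Corank 1: A-series; mu = 2 gives A_2. The Hessian of g at 0 has rank 0. Corank 2; j^3 = s^2*t has shape L^2 M (L != M), so D-series; mu = 8 gives D_8. f is A_2 but g is D_8, hence not right-equivalent.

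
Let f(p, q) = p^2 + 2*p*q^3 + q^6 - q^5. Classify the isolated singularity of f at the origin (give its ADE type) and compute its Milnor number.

The Hessian of f at 0 has rank 1. Corank 1: A-series; mu = 4 gives A_4.

Type A_4, Milnor number mu = 4.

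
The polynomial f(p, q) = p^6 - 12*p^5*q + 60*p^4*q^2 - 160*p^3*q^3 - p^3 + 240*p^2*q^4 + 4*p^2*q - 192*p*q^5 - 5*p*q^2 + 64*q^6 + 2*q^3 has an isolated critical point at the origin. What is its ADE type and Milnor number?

Type D_{7}, Milnor number mu = 7.

The Hessian of f at 0 is [[0, 0], [0, 0]] with rank 0, so corank 2. A Groebner basis of the Jacobian ideal J(f) in C{p,q} is {p*q/6 + q^5 - q^2/6, p*q^2 - q^3, p^2 - 3*p*q + 2*q^2}; counting standard monomials gives mu = 7. Corank 2; j^3 = -(p - 2*q)*(p - q)^2 has shape L^2 M (L != M), so D-series; mu = 7 gives D_7.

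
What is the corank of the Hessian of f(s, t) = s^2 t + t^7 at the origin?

Hessian at 0 has rank 0.

2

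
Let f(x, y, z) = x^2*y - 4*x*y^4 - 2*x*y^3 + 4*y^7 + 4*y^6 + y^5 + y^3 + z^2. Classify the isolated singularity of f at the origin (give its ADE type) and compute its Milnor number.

Type D_{4}, Milnor number mu = 4.

The Hessian of f at 0 has rank 1. Corank 2; j^3 = y*(x^2 + y^2) splits into three distinct lines over C (the quadratic factor has nonzero discriminant), so D_4.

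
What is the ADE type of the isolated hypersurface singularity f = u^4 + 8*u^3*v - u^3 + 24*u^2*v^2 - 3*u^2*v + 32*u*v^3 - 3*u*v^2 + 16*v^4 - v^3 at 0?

The Hessian of f at 0 has rank 0. Corank 2; j^3 = -(u + v)^3 is a perfect cube, so E-series; the 4-jet and mu = 6 give E_6.

E_6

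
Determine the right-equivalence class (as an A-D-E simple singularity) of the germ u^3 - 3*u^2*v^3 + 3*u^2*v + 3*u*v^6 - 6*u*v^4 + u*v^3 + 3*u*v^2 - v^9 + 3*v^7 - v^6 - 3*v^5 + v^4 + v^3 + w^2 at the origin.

E7

The Hessian of f at 0 has rank 1. Corank 2; j^3 = (u + v)^3 is a perfect cube, so E-series; the 4-jet and mu = 7 give E_7.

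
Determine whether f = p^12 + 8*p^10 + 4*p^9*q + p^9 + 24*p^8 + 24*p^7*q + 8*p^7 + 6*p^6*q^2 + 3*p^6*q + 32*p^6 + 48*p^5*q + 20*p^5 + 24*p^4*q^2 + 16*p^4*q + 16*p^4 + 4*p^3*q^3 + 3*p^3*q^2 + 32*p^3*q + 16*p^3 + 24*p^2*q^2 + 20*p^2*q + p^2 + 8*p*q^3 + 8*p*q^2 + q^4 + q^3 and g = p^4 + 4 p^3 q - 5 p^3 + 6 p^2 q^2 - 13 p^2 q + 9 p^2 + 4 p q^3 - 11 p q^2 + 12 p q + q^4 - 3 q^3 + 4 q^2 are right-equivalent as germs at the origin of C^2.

The Hessian of f at 0 has rank 1. Corank 1: A-series; mu = 2 gives A_2. The Hessian of g at 0 has rank 1. Corank 1: A-series; mu = 2 gives A_2. Both have type A_2, hence right-equivalent.

Yes.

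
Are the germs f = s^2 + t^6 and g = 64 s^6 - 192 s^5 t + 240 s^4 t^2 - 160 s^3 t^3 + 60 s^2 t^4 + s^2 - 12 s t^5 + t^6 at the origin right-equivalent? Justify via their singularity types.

The Hessian of f at 0 has rank 1. Corank 1: A-series; mu = 5 gives A_5. The Hessian of g at 0 has rank 1. Corank 1: A-series; mu = 5 gives A_5. Both have type A_5, hence right-equivalent.

Yes.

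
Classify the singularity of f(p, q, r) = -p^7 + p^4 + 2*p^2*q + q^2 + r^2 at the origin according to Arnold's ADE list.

A6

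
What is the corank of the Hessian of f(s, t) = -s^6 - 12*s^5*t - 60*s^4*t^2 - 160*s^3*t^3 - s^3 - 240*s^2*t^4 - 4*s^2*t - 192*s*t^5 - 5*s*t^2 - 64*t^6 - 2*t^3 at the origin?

2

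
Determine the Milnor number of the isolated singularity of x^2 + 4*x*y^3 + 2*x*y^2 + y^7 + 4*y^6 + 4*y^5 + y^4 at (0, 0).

6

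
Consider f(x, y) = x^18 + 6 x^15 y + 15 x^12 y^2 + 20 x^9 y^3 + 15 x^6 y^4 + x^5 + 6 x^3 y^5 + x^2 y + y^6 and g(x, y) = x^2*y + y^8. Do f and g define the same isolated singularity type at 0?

No.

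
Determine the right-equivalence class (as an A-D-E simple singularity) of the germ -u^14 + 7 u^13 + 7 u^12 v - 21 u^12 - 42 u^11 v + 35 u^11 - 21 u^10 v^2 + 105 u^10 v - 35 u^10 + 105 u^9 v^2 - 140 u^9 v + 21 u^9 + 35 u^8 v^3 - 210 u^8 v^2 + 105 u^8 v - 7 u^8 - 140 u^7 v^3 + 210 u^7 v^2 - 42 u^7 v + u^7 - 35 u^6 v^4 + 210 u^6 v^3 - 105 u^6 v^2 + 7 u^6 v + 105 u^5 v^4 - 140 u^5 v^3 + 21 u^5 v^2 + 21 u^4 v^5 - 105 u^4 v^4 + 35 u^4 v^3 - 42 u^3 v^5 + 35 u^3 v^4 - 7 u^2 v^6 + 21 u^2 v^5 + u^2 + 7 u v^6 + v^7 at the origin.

A6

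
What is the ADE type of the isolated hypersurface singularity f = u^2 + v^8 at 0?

A7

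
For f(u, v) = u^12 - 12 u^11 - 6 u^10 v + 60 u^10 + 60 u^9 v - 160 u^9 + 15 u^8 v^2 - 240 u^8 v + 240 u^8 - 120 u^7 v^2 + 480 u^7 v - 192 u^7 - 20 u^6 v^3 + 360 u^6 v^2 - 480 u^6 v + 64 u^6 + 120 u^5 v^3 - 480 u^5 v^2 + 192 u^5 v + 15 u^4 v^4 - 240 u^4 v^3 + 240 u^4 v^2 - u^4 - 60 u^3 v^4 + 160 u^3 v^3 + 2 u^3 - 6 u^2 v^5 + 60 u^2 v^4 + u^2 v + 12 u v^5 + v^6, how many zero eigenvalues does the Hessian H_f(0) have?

The Hessian at 0 is [[0, 0], [0, 0]] of rank 0; hence corank 2.

2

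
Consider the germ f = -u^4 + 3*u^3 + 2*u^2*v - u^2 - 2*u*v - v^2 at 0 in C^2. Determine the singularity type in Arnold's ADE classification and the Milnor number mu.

Type A2, Milnor number mu = 2.

The Hessian of f at 0 has rank 1. Corank 1: A-series; mu = 2 gives A_2.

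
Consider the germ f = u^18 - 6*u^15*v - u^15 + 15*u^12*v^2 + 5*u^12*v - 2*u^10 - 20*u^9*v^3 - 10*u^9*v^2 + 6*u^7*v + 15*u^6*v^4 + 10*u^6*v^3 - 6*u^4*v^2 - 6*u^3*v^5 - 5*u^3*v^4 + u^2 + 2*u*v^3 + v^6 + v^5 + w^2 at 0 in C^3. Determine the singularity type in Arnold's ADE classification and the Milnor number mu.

The Hessian of f at 0 is [[2, 0, 0], [0, 0, 0], [0, 0, 2]] with rank 2, so corank 1. A Groebner basis of the Jacobian ideal J(f) in C{u,v,w} is {u + v^3, u^2, u*v, w}; counting standard monomials gives mu = 4. Corank 1: A-series; mu = 4 gives A_4.

Type A4, Milnor number mu = 4.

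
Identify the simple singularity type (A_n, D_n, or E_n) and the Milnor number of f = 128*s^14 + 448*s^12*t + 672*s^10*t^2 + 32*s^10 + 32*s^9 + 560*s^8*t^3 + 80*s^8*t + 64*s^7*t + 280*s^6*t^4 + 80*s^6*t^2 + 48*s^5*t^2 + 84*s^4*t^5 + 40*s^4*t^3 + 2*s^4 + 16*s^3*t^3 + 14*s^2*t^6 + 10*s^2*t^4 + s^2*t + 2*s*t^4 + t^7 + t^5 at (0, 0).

The Hessian of f at 0 has rank 0. Corank 2; j^3 = s^2*t has shape L^2 M (L != M), so D-series; mu = 6 gives D_6.

Type D_{6}, Milnor number mu = 6.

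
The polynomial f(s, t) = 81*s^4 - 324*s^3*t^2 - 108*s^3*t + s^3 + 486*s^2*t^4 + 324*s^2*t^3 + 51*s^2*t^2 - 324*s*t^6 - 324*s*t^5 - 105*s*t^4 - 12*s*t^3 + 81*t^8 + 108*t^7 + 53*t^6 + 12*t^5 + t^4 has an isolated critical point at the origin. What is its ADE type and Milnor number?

The Hessian of f at 0 has rank 0. Corank 2; j^3 = s^3 is a perfect cube, so E-series; the 4-jet and mu = 6 give E_6.

Type E6, Milnor number mu = 6.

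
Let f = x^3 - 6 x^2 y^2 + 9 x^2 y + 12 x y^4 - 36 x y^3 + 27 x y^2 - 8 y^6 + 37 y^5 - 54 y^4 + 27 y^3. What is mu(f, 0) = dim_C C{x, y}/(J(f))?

8

The Hessian of f at 0 is [[0, 0], [0, 0]] with rank 0, so corank 2. A Groebner basis of the Jacobian ideal J(f) in C{x,y} is {y^4, x^3 + 9*x^2*y + 27*x^2/4 + 81*x*y/2 - 54*y^3 + 243*y^2/4, -x^2/4 + x*y^2 - 3*x*y/2 + 3*y^3 - 9*y^2/4}; counting standard monomials gives mu = 8. Corank 2; j^3 = (x + 3*y)^3 is a perfect cube, so E-series; the 5-jet and mu = 8 give E_8.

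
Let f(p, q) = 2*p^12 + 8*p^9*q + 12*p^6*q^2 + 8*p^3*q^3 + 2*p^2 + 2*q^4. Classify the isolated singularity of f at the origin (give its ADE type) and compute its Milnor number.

Type A3, Milnor number mu = 3.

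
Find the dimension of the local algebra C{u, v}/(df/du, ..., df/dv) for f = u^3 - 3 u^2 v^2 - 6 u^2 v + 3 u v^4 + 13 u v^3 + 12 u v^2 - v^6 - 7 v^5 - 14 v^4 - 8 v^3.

The Hessian of f at 0 has rank 0. Corank 2; j^3 = (u - 2*v)^3 is a perfect cube, so E-series; the 4-jet and mu = 7 give E_7.

7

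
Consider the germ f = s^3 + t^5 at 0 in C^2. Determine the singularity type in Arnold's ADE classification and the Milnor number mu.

Type E_8, Milnor number mu = 8.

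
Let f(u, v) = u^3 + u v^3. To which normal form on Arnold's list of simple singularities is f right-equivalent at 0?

E_7

The Hessian of f at 0 has rank 0. Corank 2; j^3 = u^3 is a perfect cube, so E-series; the 4-jet and mu = 7 give E_7.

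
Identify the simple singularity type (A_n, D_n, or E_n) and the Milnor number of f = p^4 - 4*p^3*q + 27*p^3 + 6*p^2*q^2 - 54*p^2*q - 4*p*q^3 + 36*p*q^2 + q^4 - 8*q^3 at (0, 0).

Type E_{6}, Milnor number mu = 6.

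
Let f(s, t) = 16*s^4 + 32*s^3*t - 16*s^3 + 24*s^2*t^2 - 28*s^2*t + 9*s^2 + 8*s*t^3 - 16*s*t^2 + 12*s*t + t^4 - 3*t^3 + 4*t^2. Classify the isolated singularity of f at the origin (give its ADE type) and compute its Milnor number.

Type A2, Milnor number mu = 2.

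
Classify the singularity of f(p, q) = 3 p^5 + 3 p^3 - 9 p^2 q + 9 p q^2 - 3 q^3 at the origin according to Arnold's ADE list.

The Hessian of f at 0 has rank 0. Corank 2; j^3 = 3*(p - q)^3 is a perfect cube, so E-series; the 5-jet and mu = 8 give E_8.

E8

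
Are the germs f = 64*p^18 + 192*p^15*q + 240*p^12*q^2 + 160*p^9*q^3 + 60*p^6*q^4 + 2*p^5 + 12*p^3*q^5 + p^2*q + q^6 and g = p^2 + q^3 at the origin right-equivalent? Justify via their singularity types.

The Hessian of f at 0 is [[0, 0], [0, 0]] with rank 0, so corank 2. A Groebner basis of the Jacobian ideal J(f) in C{p,q} is {p^2/6 + q^5, p^3, p*q}; counting standard monomials gives mu = 7. Corank 2; j^3 = p^2*q has shape L^2 M (L != M), so D-series; mu = 7 gives D_7. The Hessian of g at 0 is [[2, 0], [0, 0]] with rank 1, so corank 1. A Groebner basis of the Jacobian ideal J(g) in C{p,q} is {q^2, p}; counting standard monomials gives mu = 2. Corank 1: A-series; mu = 2 gives A_2. f is D_7 but g is A_2, hence not right-equivalent.

No.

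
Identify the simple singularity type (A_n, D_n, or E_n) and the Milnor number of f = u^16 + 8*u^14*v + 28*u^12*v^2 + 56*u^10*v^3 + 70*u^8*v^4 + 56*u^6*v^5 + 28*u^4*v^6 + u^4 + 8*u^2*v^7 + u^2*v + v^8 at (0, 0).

Type D9, Milnor number mu = 9.

The Hessian of f at 0 has rank 0. Corank 2; j^3 = u^2*v has shape L^2 M (L != M), so D-series; mu = 9 gives D_9.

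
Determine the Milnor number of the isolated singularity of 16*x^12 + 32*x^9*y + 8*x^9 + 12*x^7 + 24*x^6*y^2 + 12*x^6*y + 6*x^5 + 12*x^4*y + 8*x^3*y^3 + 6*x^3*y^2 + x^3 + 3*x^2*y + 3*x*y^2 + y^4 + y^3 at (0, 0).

6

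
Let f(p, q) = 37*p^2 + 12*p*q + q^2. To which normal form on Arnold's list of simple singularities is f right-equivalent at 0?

The Hessian of f at 0 is [[74, 12], [12, 2]] with rank 2, so corank 0. A Groebner basis of the Jacobian ideal J(f) in C{p,q} is {p, q}; counting standard monomials gives mu = 1. Corank 0: nondegenerate Morse point, so A_1.

A1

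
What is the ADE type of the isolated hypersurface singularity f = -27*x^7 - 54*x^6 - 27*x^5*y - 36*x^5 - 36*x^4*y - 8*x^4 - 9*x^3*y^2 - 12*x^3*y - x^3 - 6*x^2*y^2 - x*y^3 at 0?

E_7

The Hessian of f at 0 is [[0, 0], [0, 0]] with rank 0, so corank 2. A Groebner basis of the Jacobian ideal J(f) in C{x,y} is {3*x^2/4 + y^4 + y^3/4, x^3, x^2*y - x^2/4 - y^3/12, x^2 + x*y^2 + y^3/3}; counting standard monomials gives mu = 7. Corank 2; j^3 = -x^3 is a perfect cube, so E-series; the 4-jet and mu = 7 give E_7.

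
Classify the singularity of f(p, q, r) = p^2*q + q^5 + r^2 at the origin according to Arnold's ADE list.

The Hessian of f at 0 has rank 1. Corank 2; j^3 = p^2*q has shape L^2 M (L != M), so D-series; mu = 6 gives D_6.

D6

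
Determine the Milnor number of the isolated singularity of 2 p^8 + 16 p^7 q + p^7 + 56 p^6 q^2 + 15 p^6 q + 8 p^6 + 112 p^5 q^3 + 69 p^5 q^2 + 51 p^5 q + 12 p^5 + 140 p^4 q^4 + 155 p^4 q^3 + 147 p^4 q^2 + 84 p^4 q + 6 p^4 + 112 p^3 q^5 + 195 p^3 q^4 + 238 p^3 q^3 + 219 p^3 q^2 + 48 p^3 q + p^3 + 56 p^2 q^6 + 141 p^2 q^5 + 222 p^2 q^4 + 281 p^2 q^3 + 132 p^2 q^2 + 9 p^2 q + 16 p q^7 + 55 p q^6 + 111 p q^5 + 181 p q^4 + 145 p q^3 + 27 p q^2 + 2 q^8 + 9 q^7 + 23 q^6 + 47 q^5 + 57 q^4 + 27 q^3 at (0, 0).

7

The Hessian of f at 0 has rank 0. Corank 2; j^3 = (p + 3*q)^3 is a perfect cube, so E-series; the 4-jet and mu = 7 give E_7.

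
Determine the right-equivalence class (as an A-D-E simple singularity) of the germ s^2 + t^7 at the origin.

A6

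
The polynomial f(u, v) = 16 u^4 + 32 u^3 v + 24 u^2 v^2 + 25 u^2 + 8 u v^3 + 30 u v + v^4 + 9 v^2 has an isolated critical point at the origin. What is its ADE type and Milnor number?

The Hessian of f at 0 has rank 1. Corank 1: A-series; mu = 3 gives A_3.

Type A_{3}, Milnor number mu = 3.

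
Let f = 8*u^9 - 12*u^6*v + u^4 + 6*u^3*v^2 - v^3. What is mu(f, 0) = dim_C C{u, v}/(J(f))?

6

The Hessian of f at 0 is [[0, 0], [0, 0]] with rank 0, so corank 2. A Groebner basis of the Jacobian ideal J(f) in C{u,v} is {u^3, v^2}; counting standard monomials gives mu = 6. Corank 2; j^3 = -v^3 is a perfect cube, so E-series; the 4-jet and mu = 6 give E_6.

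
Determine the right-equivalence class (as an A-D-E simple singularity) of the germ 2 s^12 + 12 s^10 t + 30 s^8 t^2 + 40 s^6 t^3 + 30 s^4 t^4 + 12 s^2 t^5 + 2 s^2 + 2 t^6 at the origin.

The Hessian of f at 0 is [[4, 0], [0, 0]] with rank 1, so corank 1. A Groebner basis of the Jacobian ideal J(f) in C{s,t} is {t^5, s}; counting standard monomials gives mu = 5. Corank 1: A-series; mu = 5 gives A_5.

A_{5}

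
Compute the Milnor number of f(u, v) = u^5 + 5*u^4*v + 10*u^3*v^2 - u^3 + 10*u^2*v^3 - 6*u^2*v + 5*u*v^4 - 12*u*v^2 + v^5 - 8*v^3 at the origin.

The Hessian of f at 0 is [[0, 0], [0, 0]] with rank 0, so corank 2. A Groebner basis of the Jacobian ideal J(f) in C{u,v} is {v^5, u*v^3 + 7*v^4/4, u^2 + 4*u*v + 4*v^2}; counting standard monomials gives mu = 8. Corank 2; j^3 = -(u + 2*v)^3 is a perfect cube, so E-series; the 5-jet and mu = 8 give E_8.

8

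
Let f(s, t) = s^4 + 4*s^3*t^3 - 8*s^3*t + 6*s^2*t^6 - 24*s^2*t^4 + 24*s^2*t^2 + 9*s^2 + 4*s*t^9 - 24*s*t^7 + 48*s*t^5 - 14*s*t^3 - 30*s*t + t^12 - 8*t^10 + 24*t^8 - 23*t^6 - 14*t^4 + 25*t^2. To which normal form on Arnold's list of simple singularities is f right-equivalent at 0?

A_3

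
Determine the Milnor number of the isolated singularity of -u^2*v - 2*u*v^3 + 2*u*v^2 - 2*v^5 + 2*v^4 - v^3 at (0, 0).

6

The Hessian of f at 0 has rank 0. Corank 2; j^3 = -v*(u - v)^2 has shape L^2 M (L != M), so D-series; mu = 6 gives D_6.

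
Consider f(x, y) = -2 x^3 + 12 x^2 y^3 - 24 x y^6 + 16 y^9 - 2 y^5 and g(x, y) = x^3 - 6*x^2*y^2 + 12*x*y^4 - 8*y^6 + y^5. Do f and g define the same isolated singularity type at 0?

Yes.

The Hessian of f at 0 has rank 0. Corank 2; j^3 = -2*x^3 is a perfect cube, so E-series; the 5-jet and mu = 8 give E_8. The Hessian of g at 0 has rank 0. Corank 2; j^3 = x^3 is a perfect cube, so E-series; the 5-jet and mu = 8 give E_8. Both have type E_8, hence right-equivalent.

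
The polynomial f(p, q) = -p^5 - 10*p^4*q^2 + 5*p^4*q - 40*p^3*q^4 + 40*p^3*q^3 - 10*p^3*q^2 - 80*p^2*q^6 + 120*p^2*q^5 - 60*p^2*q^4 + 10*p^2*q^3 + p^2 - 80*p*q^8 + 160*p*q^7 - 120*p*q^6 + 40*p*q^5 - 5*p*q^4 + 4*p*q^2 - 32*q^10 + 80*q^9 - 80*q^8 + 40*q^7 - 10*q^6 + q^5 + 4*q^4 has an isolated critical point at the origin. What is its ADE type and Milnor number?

The Hessian of f at 0 has rank 1. Corank 1: A-series; mu = 4 gives A_4.

Type A4, Milnor number mu = 4.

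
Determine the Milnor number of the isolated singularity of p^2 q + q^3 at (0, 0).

4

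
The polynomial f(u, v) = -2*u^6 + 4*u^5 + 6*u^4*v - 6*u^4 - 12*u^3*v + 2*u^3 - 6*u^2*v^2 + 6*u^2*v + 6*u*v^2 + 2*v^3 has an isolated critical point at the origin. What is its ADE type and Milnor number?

Type E_8, Milnor number mu = 8.

The Hessian of f at 0 is [[0, 0], [0, 0]] with rank 0, so corank 2. A Groebner basis of the Jacobian ideal J(f) in C{u,v} is {-3*u^2/8 + u*v^3 + 3*u*v^2/4 - 3*u*v/4 + 3*v^3/4 - 3*v^2/8, u^2/2 - u*v^2 + u*v + v^4 - v^3 + v^2/2, u^3 - 3*u^2/4 - 3*u*v^2/2 - 3*u*v/2 - v^3/2 - 3*v^2/4, u^2*v + u^2/4 + 3*u*v^2/2 + u*v/2 + v^3/2 + v^2/4}; counting standard monomials gives mu = 8. Corank 2; j^3 = 2*(u + v)^3 is a perfect cube, so E-series; the 5-jet and mu = 8 give E_8.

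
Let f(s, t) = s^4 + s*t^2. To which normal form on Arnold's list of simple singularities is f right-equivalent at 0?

The Hessian of f at 0 is [[0, 0], [0, 0]] with rank 0, so corank 2. A Groebner basis of the Jacobian ideal J(f) in C{s,t} is {s^3 + t^2/4, t^3, s*t}; counting standard monomials gives mu = 5. Corank 2; j^3 = s*t^2 has shape L^2 M (L != M), so D-series; mu = 5 gives D_5.

D_{5}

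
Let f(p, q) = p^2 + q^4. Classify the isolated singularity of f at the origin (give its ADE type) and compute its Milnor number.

Type A3, Milnor number mu = 3.

The Hessian of f at 0 has rank 1. Corank 1: A-series; mu = 3 gives A_3.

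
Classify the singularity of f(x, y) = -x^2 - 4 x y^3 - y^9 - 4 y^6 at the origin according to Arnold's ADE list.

A8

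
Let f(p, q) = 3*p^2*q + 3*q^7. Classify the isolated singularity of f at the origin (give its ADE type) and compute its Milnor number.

Type D8, Milnor number mu = 8.

The Hessian of f at 0 is [[0, 0], [0, 0]] with rank 0, so corank 2. A Groebner basis of the Jacobian ideal J(f) in C{p,q} is {p^2/7 + q^6, p^3, p*q}; counting standard monomials gives mu = 8. Corank 2; j^3 = 3*p^2*q has shape L^2 M (L != M), so D-series; mu = 8 gives D_8.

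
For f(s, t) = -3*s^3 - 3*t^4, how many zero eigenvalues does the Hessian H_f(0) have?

Hessian at 0 has rank 0.

2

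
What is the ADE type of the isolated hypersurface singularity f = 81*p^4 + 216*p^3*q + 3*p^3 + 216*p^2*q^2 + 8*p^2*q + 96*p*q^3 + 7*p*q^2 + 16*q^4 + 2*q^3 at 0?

The Hessian of f at 0 has rank 0. Corank 2; j^3 = (p + q)^2*(3*p + 2*q) has shape L^2 M (L != M), so D-series; mu = 5 gives D_5.

D5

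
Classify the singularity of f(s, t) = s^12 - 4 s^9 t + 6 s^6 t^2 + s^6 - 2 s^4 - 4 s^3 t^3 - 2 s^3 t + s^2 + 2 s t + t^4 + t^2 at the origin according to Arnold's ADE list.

A_{3}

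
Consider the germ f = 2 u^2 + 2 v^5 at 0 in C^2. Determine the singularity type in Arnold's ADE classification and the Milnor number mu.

The Hessian of f at 0 has rank 1. Corank 1: A-series; mu = 4 gives A_4.

Type A4, Milnor number mu = 4.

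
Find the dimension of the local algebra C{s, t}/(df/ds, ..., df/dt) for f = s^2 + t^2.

The Hessian of f at 0 has rank 2. Corank 0: nondegenerate Morse point, so A_1.

1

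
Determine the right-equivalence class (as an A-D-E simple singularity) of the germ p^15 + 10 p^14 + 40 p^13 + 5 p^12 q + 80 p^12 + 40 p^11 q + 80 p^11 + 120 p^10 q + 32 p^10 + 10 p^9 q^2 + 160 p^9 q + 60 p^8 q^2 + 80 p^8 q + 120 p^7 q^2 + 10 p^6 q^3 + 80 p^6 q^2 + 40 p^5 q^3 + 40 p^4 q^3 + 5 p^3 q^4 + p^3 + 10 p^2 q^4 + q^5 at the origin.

The Hessian of f at 0 has rank 0. Corank 2; j^3 = p^3 is a perfect cube, so E-series; the 5-jet and mu = 8 give E_8.

E8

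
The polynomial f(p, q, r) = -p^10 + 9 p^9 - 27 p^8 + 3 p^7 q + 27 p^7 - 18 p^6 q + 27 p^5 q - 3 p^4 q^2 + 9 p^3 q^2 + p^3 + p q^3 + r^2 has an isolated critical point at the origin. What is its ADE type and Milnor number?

The Hessian of f at 0 has rank 1. Corank 2; j^3 = p^3 is a perfect cube, so E-series; the 4-jet and mu = 7 give E_7.

Type E7, Milnor number mu = 7.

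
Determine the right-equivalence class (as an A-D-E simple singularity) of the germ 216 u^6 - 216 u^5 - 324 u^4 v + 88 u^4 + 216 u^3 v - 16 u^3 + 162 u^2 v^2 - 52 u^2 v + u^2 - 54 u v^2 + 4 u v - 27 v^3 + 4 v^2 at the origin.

The Hessian of f at 0 has rank 1. Corank 1: A-series; mu = 2 gives A_2.

A2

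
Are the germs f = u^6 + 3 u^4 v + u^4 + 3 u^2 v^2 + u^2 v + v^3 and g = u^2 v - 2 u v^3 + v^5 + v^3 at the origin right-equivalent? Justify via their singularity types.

Yes.

The Hessian of f at 0 is [[0, 0], [0, 0]] with rank 0, so corank 2. A Groebner basis of the Jacobian ideal J(f) in C{u,v} is {v^3, u^2 + 3*v^2, u*v}; counting standard monomials gives mu = 4. Corank 2; j^3 = v*(u^2 + v^2) splits into three distinct lines over C (the quadratic factor has nonzero discriminant), so D_4. The Hessian of g at 0 is [[0, 0], [0, 0]] with rank 0, so corank 2. A Groebner basis of the Jacobian ideal J(g) in C{u,v} is {v^3, u^2 + 3*v^2, u*v}; counting standard monomials gives mu = 4. Corank 2; j^3 = v*(u^2 + v^2) splits into three distinct lines over C (the quadratic factor has nonzero discriminant), so D_4. Both have type D_4, hence right-equivalent.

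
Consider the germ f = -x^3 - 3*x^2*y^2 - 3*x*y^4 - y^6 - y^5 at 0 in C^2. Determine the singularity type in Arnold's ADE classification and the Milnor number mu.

Type E8, Milnor number mu = 8.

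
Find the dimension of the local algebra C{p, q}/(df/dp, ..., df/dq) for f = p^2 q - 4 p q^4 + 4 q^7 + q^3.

4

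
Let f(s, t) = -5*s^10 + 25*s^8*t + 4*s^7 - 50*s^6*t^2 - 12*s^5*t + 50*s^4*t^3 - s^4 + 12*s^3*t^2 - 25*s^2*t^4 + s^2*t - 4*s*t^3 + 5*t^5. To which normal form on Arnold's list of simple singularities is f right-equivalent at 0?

D_{6}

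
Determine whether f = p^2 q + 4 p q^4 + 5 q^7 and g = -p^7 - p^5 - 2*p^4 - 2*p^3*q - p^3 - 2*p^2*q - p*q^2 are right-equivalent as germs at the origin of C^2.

The Hessian of f at 0 has rank 0. Corank 2; j^3 = p^2*q has shape L^2 M (L != M), so D-series; mu = 8 gives D_8. The Hessian of g at 0 has rank 0. Corank 2; j^3 = -p*(p + q)^2 has shape L^2 M (L != M), so D-series; mu = 8 gives D_8. Both have type D_8, hence right-equivalent.

Yes.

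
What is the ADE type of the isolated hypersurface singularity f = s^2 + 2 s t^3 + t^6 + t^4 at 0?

A_{3}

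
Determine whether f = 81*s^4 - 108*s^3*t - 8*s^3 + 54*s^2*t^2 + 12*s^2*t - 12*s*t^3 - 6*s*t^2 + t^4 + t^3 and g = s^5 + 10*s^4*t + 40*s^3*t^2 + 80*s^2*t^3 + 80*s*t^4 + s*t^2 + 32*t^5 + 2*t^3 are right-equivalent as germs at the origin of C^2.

The Hessian of f at 0 has rank 0. Corank 2; j^3 = -(2*s - t)^3 is a perfect cube, so E-series; the 4-jet and mu = 6 give E_6. The Hessian of g at 0 has rank 0. Corank 2; j^3 = t^2*(s + 2*t) has shape L^2 M (L != M), so D-series; mu = 6 gives D_6. f is E_6 but g is D_6, hence not right-equivalent.

No.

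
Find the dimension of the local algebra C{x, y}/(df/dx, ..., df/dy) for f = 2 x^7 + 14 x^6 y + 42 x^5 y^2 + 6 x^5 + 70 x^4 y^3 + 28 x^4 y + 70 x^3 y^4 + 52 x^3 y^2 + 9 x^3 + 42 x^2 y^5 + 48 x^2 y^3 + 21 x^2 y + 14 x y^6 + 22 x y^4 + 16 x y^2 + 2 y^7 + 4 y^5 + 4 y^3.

8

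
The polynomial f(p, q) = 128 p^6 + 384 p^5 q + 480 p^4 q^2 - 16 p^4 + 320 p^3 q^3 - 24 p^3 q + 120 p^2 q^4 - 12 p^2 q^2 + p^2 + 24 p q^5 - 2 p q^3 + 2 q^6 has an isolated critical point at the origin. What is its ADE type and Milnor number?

The Hessian of f at 0 is [[2, 0], [0, 0]] with rank 1, so corank 1. A Groebner basis of the Jacobian ideal J(f) in C{p,q} is {p*q^2, -p + q^3, p^2}; counting standard monomials gives mu = 5. Corank 1: A-series; mu = 5 gives A_5.

Type A_{5}, Milnor number mu = 5.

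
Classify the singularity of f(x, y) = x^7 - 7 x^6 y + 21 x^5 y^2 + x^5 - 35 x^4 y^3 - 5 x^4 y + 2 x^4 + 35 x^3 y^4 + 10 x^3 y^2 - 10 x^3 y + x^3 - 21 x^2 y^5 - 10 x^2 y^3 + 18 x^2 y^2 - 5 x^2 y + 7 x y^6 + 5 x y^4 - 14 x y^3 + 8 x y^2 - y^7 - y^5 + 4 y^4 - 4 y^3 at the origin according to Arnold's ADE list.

D8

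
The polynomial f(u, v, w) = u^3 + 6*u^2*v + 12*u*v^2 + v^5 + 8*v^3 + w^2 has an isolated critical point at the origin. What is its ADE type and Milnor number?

The Hessian of f at 0 has rank 1. Corank 2; j^3 = (u + 2*v)^3 is a perfect cube, so E-series; the 5-jet and mu = 8 give E_8.

Type E_{8}, Milnor number mu = 8.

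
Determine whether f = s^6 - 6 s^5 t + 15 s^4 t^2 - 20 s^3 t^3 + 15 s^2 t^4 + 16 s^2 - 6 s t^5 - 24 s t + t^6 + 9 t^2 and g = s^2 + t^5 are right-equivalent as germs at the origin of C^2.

No.

The Hessian of f at 0 has rank 1. Corank 1: A-series; mu = 5 gives A_5. The Hessian of g at 0 has rank 1. Corank 1: A-series; mu = 4 gives A_4. f is A_5 but g is A_4, hence not right-equivalent.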